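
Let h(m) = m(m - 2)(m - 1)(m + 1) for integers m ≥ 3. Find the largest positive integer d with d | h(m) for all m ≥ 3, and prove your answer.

Computing the first values: h(3) = 24 and h(4) = 120; gcd(24, 120) = 24, so d ≤ 24.
We prove 24 | m(m - 2)(m - 1)(m + 1) for all m ≥ 3 by induction on m.
Base step (m = 3): h(3) = 24 = 24·(1), so 24 | h(3).
Inductive step: assume the claim holds for m = j, i.e. 24 | h(j). Then
h(j+1) − h(j) = (j-1)·j·(j+1)·(j+2) − (j-2)·(j-1)·j·(j+1) = (j-1)·j·(j+1)·[(j+2) − (j-2)] = 4·(j-1)·j·(j+1). The product of 3 consecutive integers is divisible by (3)! = 6, so h(j+1) − h(j) is divisible by 4·6 = 24. By the inductive hypothesis 24 | h(j), hence 24 | h(j+1).
By induction, the statement is established for all m ≥ 3.
Therefore the largest such d is 24.

d = 24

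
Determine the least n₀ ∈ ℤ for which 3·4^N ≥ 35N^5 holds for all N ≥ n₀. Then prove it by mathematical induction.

At N = 10: 3145728 < 3500000, so the inequality fails and n₀ ≥ 11. We prove 3·4^N ≥ 35N^5 for all N ≥ 11.
Base step (N = 11): 3·4^N = 12582912 and 35N^5 = 5636785, so 12582912 ≥ 5636785.
Inductive step: suppose the statement holds for some p ≥ 11, so 3·4^p ≥ 35p^5.
Then 3·4^(p + 1) = 4·(3·4^p) ≥ 4·(35p^5).
Also, for p ≥ 11 we have 4·(35p^5) ≥ 35(p+1)^5, since 4 ≥ (1 + 1/p)^5 for all p ≥ 11.
Combining, 3·4^(p + 1) ≥ 35(p+1)^5.
Hence, by induction on N, the claim holds for every N ≥ 11.
Hence the smallest such n₀ is 11.

n₀ = 11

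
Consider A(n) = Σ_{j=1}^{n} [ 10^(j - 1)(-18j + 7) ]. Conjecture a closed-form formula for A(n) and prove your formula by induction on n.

A(n) = 10^n(-2n + 1) - 1

We claim A(n) = 10^n(-2n + 1) - 1 for all n ≥ 1.
Base step (n = 1): A(1) = -11, and the closed form gives -11. They agree.
For the inductive step, assume it holds for an arbitrary j ≥ 1, so A(j) = 10^j(-2j + 1) - 1.
Then A(j+1) = A(j) + (10^j(-18j - 11)) = (10^j(-2j + 1) - 1) + (10^j(-18j - 11)).
Simplifying, A(j+1) = -20·10^j·j - 10·10^j - 1 = 10^(j+1)(-2(j+1) + 1) - 1,
which is the closed form with n = j+1.
By the principle of mathematical induction, the result holds for all n ≥ 1.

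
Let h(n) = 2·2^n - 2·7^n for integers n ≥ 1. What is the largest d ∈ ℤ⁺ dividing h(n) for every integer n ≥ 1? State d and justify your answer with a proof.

d = 10

Computing the first values: h(1) = -10 and h(2) = -90; gcd(-10, -90) = 10, so d ≤ 10.
We prove 10 | 2·2^n - 2·7^n for all n ≥ 1 by induction on n.
For the base case n = 1: h(1) = -10 = 10·(-1), so 10 | h(1).
For the inductive step, assume it holds for an arbitrary k ≥ 1, i.e. 10 | h(k). Then
h(k+1) − 7·h(k) = (2·2^(k+1) - 2·7^(k+1)) − 7·(2·2^k - 2·7^k) = (2)·2^k·(2 − 7) = (-10)·2^k. Since 10 | h(k) by the inductive hypothesis, 10 | 7·h(k); and 10 | -10 since -10 = 10·-1. Therefore 10 | h(k+1).
Hence, by induction on n, the claim holds for every n ≥ 1.
Therefore the largest such d is 10.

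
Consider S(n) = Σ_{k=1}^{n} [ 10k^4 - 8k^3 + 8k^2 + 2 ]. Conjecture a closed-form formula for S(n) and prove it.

We claim S(n) = n(2n^4 + 3n^3 + 2n^2 + 2n + 3) for all n ≥ 1.
For the base case n = 1: S(1) = 12, and the closed form gives 12. They agree.
Suppose the result is true for n = k, so S(k) = k(2k^4 + 3k^3 + 2k^2 + 2k + 3).
Then S(k+1) = S(k) + (10k^4 + 32k^3 + 44k^2 + 32k + 12) = (k(2k^4 + 3k^3 + 2k^2 + 2k + 3)) + (10k^4 + 32k^3 + 44k^2 + 32k + 12).
Simplifying, S(k+1) = (k + 1)(2k^4 + 11k^3 + 23k^2 + 23k + 12) = (k+1)(2(k+1)^4 + 3(k+1)^3 + 2(k+1)^2 + 2(k+1) + 3),
which is the closed form with n = k+1.
By the principle of mathematical induction, the result holds for all n ≥ 1.

S(n) = n(2n^4 + 3n^3 + 2n^2 + 2n + 3)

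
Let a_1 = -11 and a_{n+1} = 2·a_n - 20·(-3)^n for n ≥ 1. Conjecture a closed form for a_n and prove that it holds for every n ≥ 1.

a_n = 4(-3)^n + 2^(n - 1)

Computing the first terms: a_1 = -11, a_2 = 38, a_3 = -104. This suggests a_n = 4(-3)^n + 2^(n - 1).
When n = 1: the formula gives -11 = -11 = a_1.
For the inductive step, assume it holds for an arbitrary p ≥ 1, so a_p = 4(-3)^p + 2^(p - 1).
Then a_{p+1} = 2·a_p - 20·(-3)^p = 2·(4(-3)^p + 2^(p - 1)) - 20·(-3)^p = 4(-3)^(p + 1) + 2^p = 4(-3)^(p+1) + 2^((p+1) - 1),
which is the claimed formula at n = p+1.
By the principle of mathematical induction, the result holds for all n ≥ 1.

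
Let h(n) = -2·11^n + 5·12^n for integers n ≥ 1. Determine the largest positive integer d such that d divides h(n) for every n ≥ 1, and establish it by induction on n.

Computing the first values: h(1) = 38 and h(2) = 478; gcd(38, 478) = 2, so d ≤ 2.
We prove 2 | -2·11^n + 5·12^n for all n ≥ 1 by induction on n.
Base case (n = 1): h(1) = 38 = 2·(19), so 2 | h(1).
For the inductive step, assume it holds for an arbitrary p ≥ 1, i.e. 2 | h(p). Then
h(p+1) − 12·h(p) = (-2·11^(p+1) + 5·12^(p+1)) − 12·(-2·11^p + 5·12^p) = (-2)·11^p·(11 − 12) = (2)·11^p. Since 2 | h(p) by the inductive hypothesis, 2 | 12·h(p); and 2 | 2 since 2 = 2·1. Therefore 2 | h(p+1).
By the principle of mathematical induction, the result holds for all n ≥ 1.
Therefore the largest such d is 2.

d = 2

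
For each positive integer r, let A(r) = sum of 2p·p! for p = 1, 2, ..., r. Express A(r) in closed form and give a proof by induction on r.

A(r) = 2(r + 1)! - 2

We claim A(r) = 2(r + 1)! - 2 for all r ≥ 1.
For the base case r = 1: A(1) = 2, and the closed form gives 2. They agree.
Inductive step: suppose the statement holds for some p ≥ 1, so A(p) = 2(p + 1)! - 2.
Then A(p+1) = A(p) + (2(p + 1)(p + 1)!) = (2(p + 1)! - 2) + (2(p + 1)(p + 1)!).
Simplifying, A(p+1) = 2((p+1) + 1)! - 2,
which is the closed form with r = p+1.
By induction, the statement is established for all r ≥ 1.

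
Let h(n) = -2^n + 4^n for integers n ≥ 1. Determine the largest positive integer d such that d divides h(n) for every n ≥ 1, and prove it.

Computing the first values: h(1) = 2 and h(2) = 12; gcd(2, 12) = 2, so d ≤ 2.
We prove 2 | -2^n + 4^n for all n ≥ 1 by induction on n.
For the base case n = 1: h(1) = 2 = 2·(1), so 2 | h(1).
Inductive step: assume the claim holds for n = j, i.e. 2 | h(j). Then
4^{j+1} − 2^{j+1} = 4·4^j − 2·2^j = 4·(4^j − 2^j) + (2)·2^j. The first term is divisible by 2 by the inductive hypothesis, and the second term (2)·2^j is divisible by 2 since 2 | 2. Hence 2 | h(j+1).
By induction, the statement is established for all n ≥ 1.
Therefore the largest such d is 2.

d = 2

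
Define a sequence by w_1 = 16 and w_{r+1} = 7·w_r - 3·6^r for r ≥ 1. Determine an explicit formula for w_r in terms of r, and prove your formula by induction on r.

Computing the first terms: w_1 = 16, w_2 = 94, w_3 = 550. This suggests w_r = 3·6^r - 2·7^(r - 1).
When r = 1: the formula gives 16 = 16 = w_1.
Inductive step: assume the claim holds for r = m, so w_m = 3·6^m - 2·7^(m - 1).
Then w_{m+1} = 7·w_m - 3·6^m = 7·(3·6^m - 2·7^(m - 1)) - 3·6^m = 3·6^(m + 1) - 2·7^m = 3·6^(m+1) - 2·7^((m+1) - 1),
which is the claimed formula at r = m+1.
By induction, the statement is established for all r ≥ 1.

w_r = 3·6^r - 2·7^(r - 1)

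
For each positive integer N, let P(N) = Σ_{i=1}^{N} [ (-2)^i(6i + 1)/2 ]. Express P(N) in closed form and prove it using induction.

P(N) = (-2)^N(2N + 1) - 1

We claim P(N) = (-2)^N(2N + 1) - 1 for all N ≥ 1.
For the base case N = 1: P(1) = -7, and the closed form gives -7. They agree.
Suppose the result is true for N = i, so P(i) = (-2)^i(2i + 1) - 1.
Then P(i+1) = P(i) + ((-2)^i(-6i - 7)) = ((-2)^i(2i + 1) - 1) + ((-2)^i(-6i - 7)).
Simplifying, P(i+1) = -4(-2)^i·i - 6(-2)^i - 1 = (-2)^(i+1)(2(i+1) + 1) - 1,
which is the closed form with N = i+1.
By the principle of mathematical induction, the result holds for all N ≥ 1.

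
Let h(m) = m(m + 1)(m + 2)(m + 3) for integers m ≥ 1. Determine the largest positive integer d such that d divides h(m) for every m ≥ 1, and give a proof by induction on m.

Computing the first values: h(1) = 24 and h(2) = 120; gcd(24, 120) = 24, so d ≤ 24.
We prove 24 | m(m + 1)(m + 2)(m + 3) for all m ≥ 1 by induction on m.
Base step (m = 1): h(1) = 24 = 24·(1), so 24 | h(1).
Inductive step: assume the claim holds for m = r, i.e. 24 | h(r). Then
h(r+1) − h(r) = (r+1)·(r+2)·(r+3)·(r+4) − r·(r+1)·(r+2)·(r+3) = (r+1)·(r+2)·(r+3)·[(r+4) − r] = 4·(r+1)·(r+2)·(r+3). The product of 3 consecutive integers is divisible by (3)! = 6, so h(r+1) − h(r) is divisible by 4·6 = 24. By the inductive hypothesis 24 | h(r), hence 24 | h(r+1).
By the principle of mathematical induction, the result holds for all m ≥ 1.
Therefore the largest such d is 24.

d = 24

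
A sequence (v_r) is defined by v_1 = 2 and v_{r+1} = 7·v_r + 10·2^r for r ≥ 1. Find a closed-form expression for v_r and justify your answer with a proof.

Computing the first terms: v_1 = 2, v_2 = 34, v_3 = 278. This suggests v_r = -2^(r + 1) + 6·7^(r - 1).
Base step (r = 1): the formula gives 2 = 2 = v_1.
Inductive step: assume the claim holds for r = p, so v_p = -2^(p + 1) + 6·7^(p - 1).
Then v_{p+1} = 7·v_p + 10·2^p = 7·(-2^(p + 1) + 6·7^(p - 1)) + 10·2^p = -2^(p + 2) + 6·7^p = -2^((p+1) + 1) + 6·7^((p+1) - 1),
which is the claimed formula at r = p+1.
This completes the induction.

v_r = -2^(r + 1) + 6·7^(r - 1)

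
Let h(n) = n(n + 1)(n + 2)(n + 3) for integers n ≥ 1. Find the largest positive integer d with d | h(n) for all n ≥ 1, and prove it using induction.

Computing the first values: h(1) = 24 and h(2) = 120; gcd(24, 120) = 24, so d ≤ 24.
We prove 24 | n(n + 1)(n + 2)(n + 3) for all n ≥ 1 by induction on n.
When n = 1: h(1) = 24 = 24·(1), so 24 | h(1).
Inductive step: suppose the statement holds for some p ≥ 1, i.e. 24 | h(p). Then
h(p+1) − h(p) = (p+1)·(p+2)·(p+3)·(p+4) − p·(p+1)·(p+2)·(p+3) = (p+1)·(p+2)·(p+3)·[(p+4) − p] = 4·(p+1)·(p+2)·(p+3). The product of 3 consecutive integers is divisible by (3)! = 6, so h(p+1) − h(p) is divisible by 4·6 = 24. By the inductive hypothesis 24 | h(p), hence 24 | h(p+1).
This completes the induction.
Therefore the largest such d is 24.

d = 24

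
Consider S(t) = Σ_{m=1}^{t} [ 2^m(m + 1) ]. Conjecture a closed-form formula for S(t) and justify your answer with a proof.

S(t) = 2^(t + 1)t

We claim S(t) = 2^(t + 1)t for all t ≥ 1.
Base case (t = 1): S(1) = 4, and the closed form gives 4. They agree.
Inductive step: suppose the statement holds for some m ≥ 1, so S(m) = 2^(m + 1)m.
Then S(m+1) = S(m) + (2^(m + 1)(m + 2)) = (2^(m + 1)m) + (2^(m + 1)(m + 2)).
Simplifying, S(m+1) = 2^(m + 2)(m + 1) = 2^((m+1) + 1)(m+1),
which is the closed form with t = m+1.
Hence, by induction on t, the claim holds for every t ≥ 1.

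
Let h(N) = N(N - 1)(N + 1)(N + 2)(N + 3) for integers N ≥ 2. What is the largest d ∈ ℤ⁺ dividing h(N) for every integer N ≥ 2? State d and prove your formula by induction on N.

Computing the first values: h(2) = 120 and h(3) = 720; gcd(120, 720) = 120, so d ≤ 120.
We prove 120 | N(N - 1)(N + 1)(N + 2)(N + 3) for all N ≥ 2 by induction on N.
When N = 2: h(2) = 120 = 120·(1), so 120 | h(2).
Inductive step: assume the claim holds for N = j, i.e. 120 | h(j). Then
h(j+1) − h(j) = j·(j+1)·(j+2)·(j+3)·(j+4) − (j-1)·j·(j+1)·(j+2)·(j+3) = j·(j+1)·(j+2)·(j+3)·[(j+4) − (j-1)] = 5·j·(j+1)·(j+2)·(j+3). The product of 4 consecutive integers is divisible by (4)! = 24, so h(j+1) − h(j) is divisible by 5·24 = 120. By the inductive hypothesis 120 | h(j), hence 120 | h(j+1).
By the principle of mathematical induction, the result holds for all N ≥ 2.
Therefore the largest such d is 120.

d = 120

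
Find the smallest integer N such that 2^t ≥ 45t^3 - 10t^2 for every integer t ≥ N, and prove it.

At t = 17: 131072 < 218195, so the inequality fails and N ≥ 18. We prove 2^t ≥ 45t^3 - 10t^2 for all t ≥ 18.
Base case (t = 18): 2^t = 262144 and 45t^3 - 10t^2 = 259200, so 262144 ≥ 259200.
Suppose the result is true for t = p, so 2^p ≥ 45p^3 - 10p^2.
Then 2^(p + 1) = 2·(2^p) ≥ 2·(45p^3 - 10p^2).
Also, for p ≥ 18 we have 2·(45p^3 - 10p^2) ≥ 45(p+1)^3 - 10(p+1)^2, since 2·(45p^3 - 10p^2) − (45(p+1)^3 - 10(p+1)^2) = 45p^3 - 145p^2 - 115p - 35, which is nonnegative for all p ≥ 18.
Combining, 2^(p + 1) ≥ 45(p+1)^3 - 10(p+1)^2.
By induction, the statement is established for all t ≥ 18.
Hence the smallest such N is 18.

N = 18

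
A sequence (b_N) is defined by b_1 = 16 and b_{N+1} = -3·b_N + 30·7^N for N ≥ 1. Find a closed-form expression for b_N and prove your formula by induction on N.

b_N = -5(-3)^(N - 1) + 3·7^N

Computing the first terms: b_1 = 16, b_2 = 162, b_3 = 984. This suggests b_N = -5(-3)^(N - 1) + 3·7^N.
When N = 1: the formula gives 16 = 16 = b_1.
Inductive step: suppose the statement holds for some i ≥ 1, so b_i = -5(-3)^(i - 1) + 3·7^i.
Then b_{i+1} = -3·b_i + 30·7^i = -3·(-5(-3)^(i - 1) + 3·7^i) + 30·7^i = -5(-3)^i + 3·7^(i + 1) = -5(-3)^((i+1) - 1) + 3·7^(i+1),
which is the claimed formula at N = i+1.
This completes the induction.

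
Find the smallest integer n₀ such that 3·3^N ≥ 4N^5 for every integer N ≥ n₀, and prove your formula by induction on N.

n₀ = 12

At N = 11: 531441 < 644204, so the inequality fails and n₀ ≥ 12. We prove 3·3^N ≥ 4N^5 for all N ≥ 12.
Base case (N = 12): 3·3^N = 1594323 and 4N^5 = 995328, so 1594323 ≥ 995328.
Inductive step: suppose the statement holds for some p ≥ 12, so 3·3^p ≥ 4p^5.
Then 3·3^(p + 1) = 3·(3·3^p) ≥ 3·(4p^5).
Also, for p ≥ 12 we have 3·(4p^5) ≥ 4(p+1)^5, since 3 ≥ (1 + 1/p)^5 for all p ≥ 12.
Combining, 3·3^(p + 1) ≥ 4(p+1)^5.
By induction, the statement is established for all N ≥ 12.
Hence the smallest such n₀ is 12.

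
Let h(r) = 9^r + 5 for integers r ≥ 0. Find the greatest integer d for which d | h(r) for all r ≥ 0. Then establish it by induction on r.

Computing the first values: h(0) = 6 and h(1) = 14; gcd(6, 14) = 2, so d ≤ 2.
We prove 2 | 9^r + 5 for all r ≥ 0 by induction on r.
Base case (r = 0): h(0) = 6 = 2·(3), so 2 | h(0).
For the inductive step, assume it holds for an arbitrary k ≥ 0, i.e. 2 | h(k). Then
h(k+1) = 9^(k+1) + 5 = 9·(9^k + 5) - 40 = 9·h(k) - 40. The first term is divisible by 2 by the inductive hypothesis, and -40 is divisible by 2. Hence 2 | h(k+1).
This completes the induction.
Therefore the largest such d is 2.

d = 2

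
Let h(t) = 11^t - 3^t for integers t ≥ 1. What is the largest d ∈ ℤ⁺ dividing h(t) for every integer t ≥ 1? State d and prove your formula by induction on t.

Computing the first values: h(1) = 8 and h(2) = 112; gcd(8, 112) = 8, so d ≤ 8.
We prove 8 | 11^t - 3^t for all t ≥ 1 by induction on t.
For the base case t = 1: h(1) = 8 = 8·(1), so 8 | h(1).
Suppose the result is true for t = p, i.e. 8 | h(p). Then
11^{p+1} − 3^{p+1} = 11·11^p − 3·3^p = 11·(11^p − 3^p) + (8)·3^p. The first term is divisible by 8 by the inductive hypothesis, and the second term (8)·3^p is divisible by 8 since 8 | 8. Hence 8 | h(p+1).
This completes the induction.
Therefore the largest such d is 8.

d = 8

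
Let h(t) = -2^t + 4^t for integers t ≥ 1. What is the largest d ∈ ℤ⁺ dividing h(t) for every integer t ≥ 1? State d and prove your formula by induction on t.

Computing the first values: h(1) = 2 and h(2) = 12; gcd(2, 12) = 2, so d ≤ 2.
We prove 2 | -2^t + 4^t for all t ≥ 1 by induction on t.
For the base case t = 1: h(1) = 2 = 2·(1), so 2 | h(1).
Inductive step: suppose the statement holds for some m ≥ 1, i.e. 2 | h(m). Then
4^{m+1} − 2^{m+1} = 4·4^m − 2·2^m = 4·(4^m − 2^m) + (2)·2^m. The first term is divisible by 2 by the inductive hypothesis, and the second term (2)·2^m is divisible by 2 since 2 | 2. Hence 2 | h(m+1).
By induction, the statement is established for all t ≥ 1.
Therefore the largest such d is 2.

d = 2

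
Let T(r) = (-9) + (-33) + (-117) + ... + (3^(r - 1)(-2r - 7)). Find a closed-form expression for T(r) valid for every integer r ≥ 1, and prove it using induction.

T(r) = -3^r(r + 3) + 3

We claim T(r) = -3^r(r + 3) + 3 for all r ≥ 1.
For the base case r = 1: T(1) = -9, and the closed form gives -9. They agree.
For the inductive step, assume it holds for an arbitrary k ≥ 1, so T(k) = -3^k(k + 3) + 3.
Then T(k+1) = T(k) + (3^k(-2k - 9)) = (-3^k(k + 3) + 3) + (3^k(-2k - 9)).
Simplifying, T(k+1) = -3·3^k·k - 12·3^k + 3 = -3^(k+1)((k+1) + 3) + 3,
which is the closed form with r = k+1.
This completes the induction.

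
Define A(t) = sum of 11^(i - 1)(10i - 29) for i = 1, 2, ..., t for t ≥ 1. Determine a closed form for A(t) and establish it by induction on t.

We claim A(t) = 11^t(t - 3) + 3 for all t ≥ 1.
Base case (t = 1): A(1) = -19, and the closed form gives -19. They agree.
Suppose the result is true for t = i, so A(i) = 11^i(i - 3) + 3.
Then A(i+1) = A(i) + (11^i(10i - 19)) = (11^i(i - 3) + 3) + (11^i(10i - 19)).
Simplifying, A(i+1) = 11·11^i·i - 22·11^i + 3 = 11^(i+1)((i+1) - 3) + 3,
which is the closed form with t = i+1.
By induction, the statement is established for all t ≥ 1.

A(t) = 11^t(t - 3) + 3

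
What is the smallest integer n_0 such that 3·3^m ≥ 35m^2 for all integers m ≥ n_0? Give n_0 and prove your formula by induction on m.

n_0 = 6

At m = 5: 729 < 875, so the inequality fails and n_0 ≥ 6. We prove 3·3^m ≥ 35m^2 for all m ≥ 6.
For the base case m = 6: 3·3^m = 2187 and 35m^2 = 1260, so 2187 ≥ 1260.
Suppose the result is true for m = p, so 3·3^p ≥ 35p^2.
Then 3·3^(p + 1) = 3·(3·3^p) ≥ 3·(35p^2).
Also, for p ≥ 6 we have 3·(35p^2) ≥ 35(p+1)^2, since 3 ≥ (1 + 1/p)^2 for all p ≥ 6.
Combining, 3·3^(p + 1) ≥ 35(p+1)^2.
Hence, by induction on m, the claim holds for every m ≥ 6.
Hence the smallest such n_0 is 6.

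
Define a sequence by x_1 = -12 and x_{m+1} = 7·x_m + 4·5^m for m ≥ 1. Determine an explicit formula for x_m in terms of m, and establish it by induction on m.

x_m = -2·5^m - 2·7^(m - 1)

Computing the first terms: x_1 = -12, x_2 = -64, x_3 = -348. This suggests x_m = -2·5^m - 2·7^(m - 1).
Base step (m = 1): the formula gives -12 = -12 = x_1.
For the inductive step, assume it holds for an arbitrary r ≥ 1, so x_r = -2·5^r - 2·7^(r - 1).
Then x_{r+1} = 7·x_r + 4·5^r = 7·(-2·5^r - 2·7^(r - 1)) + 4·5^r = -2·5^(r + 1) - 2·7^r = -2·5^(r+1) - 2·7^((r+1) - 1),
which is the claimed formula at m = r+1.
By induction, the statement is established for all m ≥ 1.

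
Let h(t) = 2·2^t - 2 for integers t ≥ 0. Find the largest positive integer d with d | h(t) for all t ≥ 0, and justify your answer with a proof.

Computing the first values: h(0) = 0 and h(1) = 2; gcd(0, 2) = 2, so d ≤ 2.
We prove 2 | 2·2^t - 2 for all t ≥ 0 by induction on t.
Base case (t = 0): h(0) = 0 = 2·(0), so 2 | h(0).
Inductive step: suppose the statement holds for some k ≥ 0, i.e. 2 | h(k). Then
h(k+1) = 2·2^(k+1) - 2 = 2·(2·2^k - 2) + 2 = 2·h(k) + 2. The first term is divisible by 2 by the inductive hypothesis, and 2 is divisible by 2. Hence 2 | h(k+1).
By the principle of mathematical induction, the result holds for all t ≥ 0.
Therefore the largest such d is 2.

d = 2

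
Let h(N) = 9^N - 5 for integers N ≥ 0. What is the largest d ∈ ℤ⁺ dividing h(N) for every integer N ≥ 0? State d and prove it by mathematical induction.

d = 4

Computing the first values: h(0) = -4 and h(1) = 4; gcd(-4, 4) = 4, so d ≤ 4.
We prove 4 | 9^N - 5 for all N ≥ 0 by induction on N.
For the base case N = 0: h(0) = -4 = 4·(-1), so 4 | h(0).
For the inductive step, assume it holds for an arbitrary p ≥ 0, i.e. 4 | h(p). Then
h(p+1) = 9^(p+1) - 5 = 9·(9^p - 5) + 40 = 9·h(p) + 40. The first term is divisible by 4 by the inductive hypothesis, and 40 is divisible by 4. Hence 4 | h(p+1).
This completes the induction.
Therefore the largest such d is 4.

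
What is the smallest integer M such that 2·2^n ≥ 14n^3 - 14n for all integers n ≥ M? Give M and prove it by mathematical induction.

M = 15

At n = 14: 32768 < 38220, so the inequality fails and M ≥ 15. We prove 2·2^n ≥ 14n^3 - 14n for all n ≥ 15.
When n = 15: 2·2^n = 65536 and 14n^3 - 14n = 47040, so 65536 ≥ 47040.
Inductive step: suppose the statement holds for some r ≥ 15, so 2·2^r ≥ 14r^3 - 14r.
Then 2·2^(r + 1) = 2·(2·2^r) ≥ 2·(14r^3 - 14r).
Also, for r ≥ 15 we have 2·(14r^3 - 14r) ≥ 14(r+1)^3 - 14(r+1), since 2·(14r^3 - 14r) − (14(r+1)^3 - 14(r+1)) = 14r^3 - 42r^2 - 56r, which is nonnegative for all r ≥ 15.
Combining, 2·2^(r + 1) ≥ 14(r+1)^3 - 14(r+1).
This completes the induction.
Hence the smallest such M is 15.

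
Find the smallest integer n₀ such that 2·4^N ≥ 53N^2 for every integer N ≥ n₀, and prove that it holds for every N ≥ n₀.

n₀ = 5

At N = 4: 512 < 848, so the inequality fails and n₀ ≥ 5. We prove 2·4^N ≥ 53N^2 for all N ≥ 5.
When N = 5: 2·4^N = 2048 and 53N^2 = 1325, so 2048 ≥ 1325.
Inductive step: assume the claim holds for N = p, so 2·4^p ≥ 53p^2.
Then 2·4^(p + 1) = 4·(2·4^p) ≥ 4·(53p^2).
Also, for p ≥ 5 we have 4·(53p^2) ≥ 53(p+1)^2, since 4 ≥ (1 + 1/p)^2 for all p ≥ 5.
Combining, 2·4^(p + 1) ≥ 53(p+1)^2.
This completes the induction.
Hence the smallest such n₀ is 5.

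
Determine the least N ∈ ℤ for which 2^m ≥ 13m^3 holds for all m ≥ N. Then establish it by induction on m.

N = 16

At m = 15: 32768 < 43875, so the inequality fails and N ≥ 16. We prove 2^m ≥ 13m^3 for all m ≥ 16.
For the base case m = 16: 2^m = 65536 and 13m^3 = 53248, so 65536 ≥ 53248.
Inductive step: suppose the statement holds for some r ≥ 16, so 2^r ≥ 13r^3.
Then 2^(r + 1) = 2·(2^r) ≥ 2·(13r^3).
Also, for r ≥ 16 we have 2·(13r^3) ≥ 13(r+1)^3, since 2 ≥ (1 + 1/r)^3 for all r ≥ 16.
Combining, 2^(r + 1) ≥ 13(r+1)^3.
By the principle of mathematical induction, the result holds for all m ≥ 16.
Hence the smallest such N is 16.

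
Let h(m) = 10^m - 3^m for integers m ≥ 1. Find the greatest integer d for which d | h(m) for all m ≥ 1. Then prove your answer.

d = 7

Computing the first values: h(1) = 7 and h(2) = 91; gcd(7, 91) = 7, so d ≤ 7.
We prove 7 | 10^m - 3^m for all m ≥ 1 by induction on m.
When m = 1: h(1) = 7 = 7·(1), so 7 | h(1).
Inductive step: assume the claim holds for m = j, i.e. 7 | h(j). Then
10^{j+1} − 3^{j+1} = 10·10^j − 3·3^j = 10·(10^j − 3^j) + (7)·3^j. The first term is divisible by 7 by the inductive hypothesis, and the second term (7)·3^j is divisible by 7 since 7 | 7. Hence 7 | h(j+1).
This completes the induction.
Therefore the largest such d is 7.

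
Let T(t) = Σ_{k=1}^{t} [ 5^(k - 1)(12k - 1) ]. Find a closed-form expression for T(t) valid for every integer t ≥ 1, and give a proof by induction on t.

T(t) = 5^t(3t - 1) + 1

We claim T(t) = 5^t(3t - 1) + 1 for all t ≥ 1.
When t = 1: T(1) = 11, and the closed form gives 11. They agree.
For the inductive step, assume it holds for an arbitrary k ≥ 1, so T(k) = 5^k(3k - 1) + 1.
Then T(k+1) = T(k) + (5^k(12k + 11)) = (5^k(3k - 1) + 1) + (5^k(12k + 11)).
Simplifying, T(k+1) = 15·5^k·k + 10·5^k + 1 = 5^(k+1)(3(k+1) - 1) + 1,
which is the closed form with t = k+1.
By induction, the statement is established for all t ≥ 1.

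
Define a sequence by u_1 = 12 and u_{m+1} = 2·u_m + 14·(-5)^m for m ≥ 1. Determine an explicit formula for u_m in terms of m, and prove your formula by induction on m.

Computing the first terms: u_1 = 12, u_2 = -46, u_3 = 258. This suggests u_m = -2(-5)^m + 2^m.
For the base case m = 1: the formula gives 12 = 12 = u_1.
Suppose the result is true for m = k, so u_k = -2(-5)^k + 2^k.
Then u_{k+1} = 2·u_k + 14·(-5)^k = 2·(-2(-5)^k + 2^k) + 14·(-5)^k = -2(-5)^(k + 1) + 2^(k + 1),
which is the claimed formula at m = k+1.
By induction, the statement is established for all m ≥ 1.

u_m = -2(-5)^m + 2^m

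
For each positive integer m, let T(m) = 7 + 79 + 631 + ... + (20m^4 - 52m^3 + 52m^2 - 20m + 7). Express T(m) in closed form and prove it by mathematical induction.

T(m) = m(4m^4 - 3m^3 - 2m^2 + 3m + 5)

We claim T(m) = m(4m^4 - 3m^3 - 2m^2 + 3m + 5) for all m ≥ 1.
When m = 1: T(1) = 7, and the closed form gives 7. They agree.
Suppose the result is true for m = r, so T(r) = r(4r^4 - 3r^3 - 2r^2 + 3r + 5).
Then T(r+1) = T(r) + (20r^4 + 28r^3 + 16r^2 + 8r + 7) = (r(4r^4 - 3r^3 - 2r^2 + 3r + 5)) + (20r^4 + 28r^3 + 16r^2 + 8r + 7).
Simplifying, T(r+1) = (r + 1)(4r^4 + 13r^3 + 13r^2 + 6r + 7) = (r+1)(4(r+1)^4 - 3(r+1)^3 - 2(r+1)^2 + 3(r+1) + 5),
which is the closed form with m = r+1.
Hence, by induction on m, the claim holds for every m ≥ 1.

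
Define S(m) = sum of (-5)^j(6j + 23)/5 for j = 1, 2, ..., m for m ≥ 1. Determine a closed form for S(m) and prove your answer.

S(m) = (-5)^m(m + 4) - 4

We claim S(m) = (-5)^m(m + 4) - 4 for all m ≥ 1.
Base step (m = 1): S(1) = -29, and the closed form gives -29. They agree.
Suppose the result is true for m = j, so S(j) = (-5)^j(j + 4) - 4.
Then S(j+1) = S(j) + ((-5)^j(-6j - 29)) = ((-5)^j(j + 4) - 4) + ((-5)^j(-6j - 29)).
Simplifying, S(j+1) = -5(-5)^j·j - 25(-5)^j - 4 = (-5)^(j+1)((j+1) + 4) - 4,
which is the closed form with m = j+1.
Hence, by induction on m, the claim holds for every m ≥ 1.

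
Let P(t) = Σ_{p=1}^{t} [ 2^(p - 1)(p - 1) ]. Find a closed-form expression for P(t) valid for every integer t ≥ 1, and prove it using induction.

We claim P(t) = 2^t(t - 2) + 2 for all t ≥ 1.
Base case (t = 1): P(1) = 0, and the closed form gives 0. They agree.
For the inductive step, assume it holds for an arbitrary p ≥ 1, so P(p) = 2^p(p - 2) + 2.
Then P(p+1) = P(p) + (2^p·p) = (2^p(p - 2) + 2) + (2^p·p).
Simplifying, P(p+1) = 2·2^p·p - 2·2^p + 2 = 2^(p+1)((p+1) - 2) + 2,
which is the closed form with t = p+1.
By the principle of mathematical induction, the result holds for all t ≥ 1.

P(t) = 2^t(t - 2) + 2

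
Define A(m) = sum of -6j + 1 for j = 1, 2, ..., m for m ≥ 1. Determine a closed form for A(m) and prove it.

We claim A(m) = -m(3m + 2) for all m ≥ 1.
Base case (m = 1): A(1) = -5, and the closed form gives -5. They agree.
For the inductive step, assume it holds for an arbitrary j ≥ 1, so A(j) = j(-3j - 2).
Then A(j+1) = A(j) + (-6j - 5) = (j(-3j - 2)) + (-6j - 5).
Simplifying, A(j+1) = -(j + 1)(3j + 5) = -(j+1)(3(j+1) + 2),
which is the closed form with m = j+1.
This completes the induction.

A(m) = -m(3m + 2)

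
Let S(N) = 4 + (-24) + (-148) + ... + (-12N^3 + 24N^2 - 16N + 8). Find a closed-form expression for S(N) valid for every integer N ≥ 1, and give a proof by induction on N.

S(N) = -N(3N^3 - 2N^2 - N - 4)

We claim S(N) = -N(3N^3 - 2N^2 - N - 4) for all N ≥ 1.
When N = 1: S(1) = 4, and the closed form gives 4. They agree.
For the inductive step, assume it holds for an arbitrary i ≥ 1, so S(i) = i(-3i^3 + 2i^2 + i + 4).
Then S(i+1) = S(i) + (-12i^3 - 12i^2 - 4i + 4) = (i(-3i^3 + 2i^2 + i + 4)) + (-12i^3 - 12i^2 - 4i + 4).
Simplifying, S(i+1) = -(i + 1)(3i^3 + 7i^2 + 4i - 4) = -(i+1)(3(i+1)^3 - 2(i+1)^2 - (i+1) - 4),
which is the closed form with N = i+1.
Hence, by induction on N, the claim holds for every N ≥ 1.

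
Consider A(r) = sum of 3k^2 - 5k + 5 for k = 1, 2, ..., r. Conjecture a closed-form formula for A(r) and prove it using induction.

We claim A(r) = r(r^2 - r + 3) for all r ≥ 1.
Base step (r = 1): A(1) = 3, and the closed form gives 3. They agree.
Suppose the result is true for r = k, so A(k) = k(k^2 - k + 3).
Then A(k+1) = A(k) + (3k^2 + k + 3) = (k(k^2 - k + 3)) + (3k^2 + k + 3).
Simplifying, A(k+1) = (k + 1)(k^2 + k + 3) = (k+1)((k+1)^2 - (k+1) + 3),
which is the closed form with r = k+1.
By induction, the statement is established for all r ≥ 1.

A(r) = r(r^2 - r + 3)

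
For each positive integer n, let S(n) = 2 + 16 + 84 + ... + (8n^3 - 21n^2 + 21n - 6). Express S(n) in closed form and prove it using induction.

We claim S(n) = n(2n^3 - 3n^2 + 2n + 1) for all n ≥ 1.
When n = 1: S(1) = 2, and the closed form gives 2. They agree.
Inductive step: suppose the statement holds for some p ≥ 1, so S(p) = p(2p^3 - 3p^2 + 2p + 1).
Then S(p+1) = S(p) + (8p^3 + 3p^2 + 3p + 2) = (p(2p^3 - 3p^2 + 2p + 1)) + (8p^3 + 3p^2 + 3p + 2).
Simplifying, S(p+1) = (p + 1)(2p^3 + 3p^2 + 2p + 2) = (p+1)(2(p+1)^3 - 3(p+1)^2 + 2(p+1) + 1),
which is the closed form with n = p+1.
Hence, by induction on n, the claim holds for every n ≥ 1.

S(n) = n(2n^3 - 3n^2 + 2n + 1)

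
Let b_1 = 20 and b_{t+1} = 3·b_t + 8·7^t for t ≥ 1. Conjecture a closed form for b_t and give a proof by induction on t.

b_t = 2·3^t + 2·7^t

Computing the first terms: b_1 = 20, b_2 = 116, b_3 = 740. This suggests b_t = 2·3^t + 2·7^t.
When t = 1: the formula gives 20 = 20 = b_1.
Inductive step: suppose the statement holds for some p ≥ 1, so b_p = 2·3^p + 2·7^p.
Then b_{p+1} = 3·b_p + 8·7^p = 3·(2·3^p + 2·7^p) + 8·7^p = 2·3^(p + 1) + 2·7^(p + 1),
which is the claimed formula at t = p+1.
This completes the induction.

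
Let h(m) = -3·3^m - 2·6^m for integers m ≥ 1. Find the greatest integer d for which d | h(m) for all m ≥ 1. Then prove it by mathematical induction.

d = 3

Computing the first values: h(1) = -21 and h(2) = -99; gcd(-21, -99) = 3, so d ≤ 3.
We prove 3 | -3·3^m - 2·6^m for all m ≥ 1 by induction on m.
Base step (m = 1): h(1) = -21 = 3·(-7), so 3 | h(1).
Suppose the result is true for m = r, i.e. 3 | h(r). Then
h(r+1) − 6·h(r) = (-3·3^(r+1) - 2·6^(r+1)) − 6·(-3·3^r - 2·6^r) = (-3)·3^r·(3 − 6) = (9)·3^r. Since 3 | h(r) by the inductive hypothesis, 3 | 6·h(r); and 3 | 9 since 9 = 3·3. Therefore 3 | h(r+1).
Hence, by induction on m, the claim holds for every m ≥ 1.
Therefore the largest such d is 3.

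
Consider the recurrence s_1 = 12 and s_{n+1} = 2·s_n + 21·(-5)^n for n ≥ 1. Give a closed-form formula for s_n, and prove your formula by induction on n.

s_n = -3(-5)^n - 3·2^(n - 1)

Computing the first terms: s_1 = 12, s_2 = -81, s_3 = 363. This suggests s_n = -3(-5)^n - 3·2^(n - 1).
When n = 1: the formula gives 12 = 12 = s_1.
Inductive step: assume the claim holds for n = k, so s_k = -3(-5)^k - 3·2^(k - 1).
Then s_{k+1} = 2·s_k + 21·(-5)^k = 2·(-3(-5)^k - 3·2^(k - 1)) + 21·(-5)^k = -3(-5)^(k + 1) - 3·2^k = -3(-5)^(k+1) - 3·2^((k+1) - 1),
which is the claimed formula at n = k+1.
Hence, by induction on n, the claim holds for every n ≥ 1.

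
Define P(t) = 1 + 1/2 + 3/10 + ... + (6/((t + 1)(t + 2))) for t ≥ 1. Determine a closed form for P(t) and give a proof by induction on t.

P(t) = 3t/(t + 2)

We claim P(t) = 3t/(t + 2) for all t ≥ 1.
For the base case t = 1: P(1) = 1, and the closed form gives 1. They agree.
For the inductive step, assume it holds for an arbitrary p ≥ 1, so P(p) = 3p/(p + 2).
Then P(p+1) = P(p) + (6/((p + 2)(p + 3))) = (3p/(p + 2)) + (6/((p + 2)(p + 3))).
Simplifying, P(p+1) = 3(p + 1)/(p + 3) = 3(p+1)/((p+1) + 2),
which is the closed form with t = p+1.
Hence, by induction on t, the claim holds for every t ≥ 1.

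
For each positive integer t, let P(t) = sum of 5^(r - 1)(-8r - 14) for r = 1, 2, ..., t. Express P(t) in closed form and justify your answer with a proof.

P(t) = -5^t(2t + 3) + 3

We claim P(t) = -5^t(2t + 3) + 3 for all t ≥ 1.
Base step (t = 1): P(1) = -22, and the closed form gives -22. They agree.
Inductive step: assume the claim holds for t = r, so P(r) = -5^r(2r + 3) + 3.
Then P(r+1) = P(r) + (5^r(-8r - 22)) = (-5^r(2r + 3) + 3) + (5^r(-8r - 22)).
Simplifying, P(r+1) = -10·5^r·r - 25·5^r + 3 = -5^(r+1)(2(r+1) + 3) + 3,
which is the closed form with t = r+1.
This completes the induction.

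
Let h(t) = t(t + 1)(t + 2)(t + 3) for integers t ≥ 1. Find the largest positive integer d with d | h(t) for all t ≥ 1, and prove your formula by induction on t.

Computing the first values: h(1) = 24 and h(2) = 120; gcd(24, 120) = 24, so d ≤ 24.
We prove 24 | t(t + 1)(t + 2)(t + 3) for all t ≥ 1 by induction on t.
For the base case t = 1: h(1) = 24 = 24·(1), so 24 | h(1).
For the inductive step, assume it holds for an arbitrary r ≥ 1, i.e. 24 | h(r). Then
h(r+1) − h(r) = (r+1)·(r+2)·(r+3)·(r+4) − r·(r+1)·(r+2)·(r+3) = (r+1)·(r+2)·(r+3)·[(r+4) − r] = 4·(r+1)·(r+2)·(r+3). The product of 3 consecutive integers is divisible by (3)! = 6, so h(r+1) − h(r) is divisible by 4·6 = 24. By the inductive hypothesis 24 | h(r), hence 24 | h(r+1).
Hence, by induction on t, the claim holds for every t ≥ 1.
Therefore the largest such d is 24.

d = 24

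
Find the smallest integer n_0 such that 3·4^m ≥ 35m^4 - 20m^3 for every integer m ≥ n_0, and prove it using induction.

n_0 = 8

At m = 7: 49152 < 77175, so the inequality fails and n_0 ≥ 8. We prove 3·4^m ≥ 35m^4 - 20m^3 for all m ≥ 8.
Base case (m = 8): 3·4^m = 196608 and 35m^4 - 20m^3 = 133120, so 196608 ≥ 133120.
Suppose the result is true for m = r, so 3·4^r ≥ 35r^4 - 20r^3.
Then 3·4^(r + 1) = 4·(3·4^r) ≥ 4·(35r^4 - 20r^3).
Also, for r ≥ 8 we have 4·(35r^4 - 20r^3) ≥ 35(r+1)^4 - 20(r+1)^3, since 4·(35r^4 - 20r^3) − (35(r+1)^4 - 20(r+1)^3) = 105r^4 - 200r^3 - 150r^2 - 80r - 15, which is nonnegative for all r ≥ 8.
Combining, 3·4^(r + 1) ≥ 35(r+1)^4 - 20(r+1)^3.
By the principle of mathematical induction, the result holds for all m ≥ 8.
Hence the smallest such n_0 is 8.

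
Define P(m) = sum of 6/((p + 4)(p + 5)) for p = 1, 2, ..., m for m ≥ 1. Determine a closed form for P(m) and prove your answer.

We claim P(m) = 6m/(5(m + 5)) for all m ≥ 1.
For the base case m = 1: P(1) = 1/5, and the closed form gives 1/5. They agree.
Inductive step: assume the claim holds for m = p, so P(p) = 6p/(5(p + 5)).
Then P(p+1) = P(p) + (6/((p + 5)(p + 6))) = (6p/(5(p + 5))) + (6/((p + 5)(p + 6))).
Simplifying, P(p+1) = 6(p + 1)/(5(p + 6)) = 6(p+1)/(5((p+1) + 5)),
which is the closed form with m = p+1.
By induction, the statement is established for all m ≥ 1.

P(m) = 6m/(5(m + 5))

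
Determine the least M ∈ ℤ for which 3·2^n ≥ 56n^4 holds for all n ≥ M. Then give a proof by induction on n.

At n = 22: 12582912 < 13118336, so the inequality fails and M ≥ 23. We prove 3·2^n ≥ 56n^4 for all n ≥ 23.
When n = 23: 3·2^n = 25165824 and 56n^4 = 15671096, so 25165824 ≥ 15671096.
Suppose the result is true for n = p, so 3·2^p ≥ 56p^4.
Then 3·2^(p + 1) = 2·(3·2^p) ≥ 2·(56p^4).
Also, for p ≥ 23 we have 2·(56p^4) ≥ 56(p+1)^4, since 2 ≥ (1 + 1/p)^4 for all p ≥ 23.
Combining, 3·2^(p + 1) ≥ 56(p+1)^4.
By induction, the statement is established for all n ≥ 23.
Hence the smallest such M is 23.

M = 23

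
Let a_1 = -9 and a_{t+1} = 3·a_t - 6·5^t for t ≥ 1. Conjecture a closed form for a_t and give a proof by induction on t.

Computing the first terms: a_1 = -9, a_2 = -57, a_3 = -321. This suggests a_t = 2·3^t - 3·5^t.
Base step (t = 1): the formula gives -9 = -9 = a_1.
Inductive step: assume the claim holds for t = p, so a_p = 2·3^p - 3·5^p.
Then a_{p+1} = 3·a_p - 6·5^p = 3·(2·3^p - 3·5^p) - 6·5^p = 2·3^(p + 1) - 3·5^(p + 1),
which is the claimed formula at t = p+1.
By induction, the statement is established for all t ≥ 1.

a_t = 2·3^t - 3·5^t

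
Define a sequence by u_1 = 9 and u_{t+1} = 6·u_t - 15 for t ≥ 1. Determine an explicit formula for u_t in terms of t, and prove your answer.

Computing the first terms: u_1 = 9, u_2 = 39, u_3 = 219. This suggests u_t = 6^t + 3.
Base step (t = 1): the formula gives 9 = 9 = u_1.
Inductive step: suppose the statement holds for some p ≥ 1, so u_p = 6^p + 3.
Then u_{p+1} = 6·u_p - 15 = 6·(6^p + 3) - 15 = 6^(p + 1) + 3,
which is the claimed formula at t = p+1.
By induction, the statement is established for all t ≥ 1.

u_t = 6^t + 3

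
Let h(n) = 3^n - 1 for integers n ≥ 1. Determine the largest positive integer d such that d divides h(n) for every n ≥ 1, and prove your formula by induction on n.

Computing the first values: h(1) = 2 and h(2) = 8; gcd(2, 8) = 2, so d ≤ 2.
We prove 2 | 3^n - 1 for all n ≥ 1 by induction on n.
When n = 1: h(1) = 2 = 2·(1), so 2 | h(1).
Inductive step: assume the claim holds for n = j, i.e. 2 | h(j). Then
3^{j+1} − 1^{j+1} = 3·3^j − 1·1^j = 3·(3^j − 1^j) + (2)·1^j. The first term is divisible by 2 by the inductive hypothesis, and the second term (2)·1^j is divisible by 2 since 2 | 2. Hence 2 | h(j+1).
By induction, the statement is established for all n ≥ 1.
Therefore the largest such d is 2.

d = 2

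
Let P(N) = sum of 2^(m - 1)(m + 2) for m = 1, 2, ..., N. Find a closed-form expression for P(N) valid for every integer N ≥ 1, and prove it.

We claim P(N) = 2^N(N + 1) - 1 for all N ≥ 1.
When N = 1: P(1) = 3, and the closed form gives 3. They agree.
Inductive step: assume the claim holds for N = m, so P(m) = 2^m(m + 1) - 1.
Then P(m+1) = P(m) + (2^m(m + 3)) = (2^m(m + 1) - 1) + (2^m(m + 3)).
Simplifying, P(m+1) = 2^(m + 1)m + 2^(m + 2) - 1 = 2^(m+1)((m+1) + 1) - 1,
which is the closed form with N = m+1.
By induction, the statement is established for all N ≥ 1.

P(N) = 2^N(N + 1) - 1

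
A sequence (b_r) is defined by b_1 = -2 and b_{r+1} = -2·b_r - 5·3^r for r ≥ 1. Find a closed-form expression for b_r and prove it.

b_r = (-2)^(r - 1) - 3^r

Computing the first terms: b_1 = -2, b_2 = -11, b_3 = -23. This suggests b_r = (-2)^(r - 1) - 3^r.
Base step (r = 1): the formula gives -2 = -2 = b_1.
For the inductive step, assume it holds for an arbitrary p ≥ 1, so b_p = (-2)^(p - 1) - 3^p.
Then b_{p+1} = -2·b_p - 5·3^p = -2·((-2)^(p - 1) - 3^p) - 5·3^p = (-2)^p - 3^(p + 1) = (-2)^((p+1) - 1) - 3^(p+1),
which is the claimed formula at r = p+1.
Hence, by induction on r, the claim holds for every r ≥ 1.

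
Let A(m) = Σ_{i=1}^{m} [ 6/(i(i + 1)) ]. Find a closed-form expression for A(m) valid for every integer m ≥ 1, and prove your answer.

A(m) = 6m/(m + 1)

We claim A(m) = 6m/(m + 1) for all m ≥ 1.
Base case (m = 1): A(1) = 3, and the closed form gives 3. They agree.
Suppose the result is true for m = i, so A(i) = 6i/(i + 1).
Then A(i+1) = A(i) + (6/((i + 1)(i + 2))) = (6i/(i + 1)) + (6/((i + 1)(i + 2))).
Simplifying, A(i+1) = 6(i + 1)/(i + 2) = 6(i+1)/((i+1) + 1),
which is the closed form with m = i+1.
By induction, the statement is established for all m ≥ 1.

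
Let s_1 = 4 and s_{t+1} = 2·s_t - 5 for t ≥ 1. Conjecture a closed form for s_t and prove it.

Computing the first terms: s_1 = 4, s_2 = 3, s_3 = 1. This suggests s_t = -2^(t - 1) + 5.
Base step (t = 1): the formula gives 4 = 4 = s_1.
Suppose the result is true for t = k, so s_k = -2^(k - 1) + 5.
Then s_{k+1} = 2·s_k - 5 = 2·(-2^(k - 1) + 5) - 5 = -2^k + 5 = -2^((k+1) - 1) + 5,
which is the claimed formula at t = k+1.
By induction, the statement is established for all t ≥ 1.

s_t = -2^(t - 1) + 5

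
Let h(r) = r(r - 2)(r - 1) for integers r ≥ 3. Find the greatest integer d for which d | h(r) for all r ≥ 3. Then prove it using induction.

Computing the first values: h(3) = 6 and h(4) = 24; gcd(6, 24) = 6, so d ≤ 6.
We prove 6 | r(r - 2)(r - 1) for all r ≥ 3 by induction on r.
Base case (r = 3): h(3) = 6 = 6·(1), so 6 | h(3).
Inductive step: suppose the statement holds for some m ≥ 3, i.e. 6 | h(m). Then
h(m+1) − h(m) = (m-1)·m·(m+1) − (m-2)·(m-1)·m = (m-1)·m·[(m+1) − (m-2)] = 3·(m-1)·m. The product of 2 consecutive integers is divisible by (2)! = 2, so h(m+1) − h(m) is divisible by 3·2 = 6. By the inductive hypothesis 6 | h(m), hence 6 | h(m+1).
Hence, by induction on r, the claim holds for every r ≥ 3.
Therefore the largest such d is 6.

d = 6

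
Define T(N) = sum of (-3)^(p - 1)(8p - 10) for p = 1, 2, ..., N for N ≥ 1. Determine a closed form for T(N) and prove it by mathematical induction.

We claim T(N) = 2(-3)^N(-N + 1) - 2 for all N ≥ 1.
For the base case N = 1: T(1) = -2, and the closed form gives -2. They agree.
For the inductive step, assume it holds for an arbitrary p ≥ 1, so T(p) = 2(-3)^p(-p + 1) - 2.
Then T(p+1) = T(p) + ((-3)^p(8p - 2)) = (2(-3)^p(-p + 1) - 2) + ((-3)^p(8p - 2)).
Simplifying, T(p+1) = 6(-3)^p·p - 2 = 2(-3)^(p+1)(-(p+1) + 1) - 2,
which is the closed form with N = p+1.
Hence, by induction on N, the claim holds for every N ≥ 1.

T(N) = 2(-3)^N(-N + 1) - 2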